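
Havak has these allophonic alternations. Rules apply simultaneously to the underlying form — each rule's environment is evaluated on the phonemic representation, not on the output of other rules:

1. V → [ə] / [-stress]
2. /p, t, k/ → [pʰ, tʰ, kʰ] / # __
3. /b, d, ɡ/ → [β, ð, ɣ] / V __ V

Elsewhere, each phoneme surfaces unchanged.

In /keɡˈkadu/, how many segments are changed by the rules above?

Segments that undergo a rule: /k/ → [kʰ] (rule 2); /e/ → [ə] (rule 1); /d/ → [ð] (rule 3); /u/ → [ə] (rule 1).
All other segments surface unchanged.

4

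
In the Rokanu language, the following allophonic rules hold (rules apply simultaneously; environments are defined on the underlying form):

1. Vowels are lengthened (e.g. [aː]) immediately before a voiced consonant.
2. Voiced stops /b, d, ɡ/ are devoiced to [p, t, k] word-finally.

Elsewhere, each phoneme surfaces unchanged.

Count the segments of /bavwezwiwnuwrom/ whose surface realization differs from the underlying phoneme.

Segments that undergo a rule: /a/ → [aː] (rule 1); /e/ → [eː] (rule 1); /i/ → [iː] (rule 1); /u/ → [uː] (rule 1); /o/ → [oː] (rule 1).
All other segments surface unchanged.

5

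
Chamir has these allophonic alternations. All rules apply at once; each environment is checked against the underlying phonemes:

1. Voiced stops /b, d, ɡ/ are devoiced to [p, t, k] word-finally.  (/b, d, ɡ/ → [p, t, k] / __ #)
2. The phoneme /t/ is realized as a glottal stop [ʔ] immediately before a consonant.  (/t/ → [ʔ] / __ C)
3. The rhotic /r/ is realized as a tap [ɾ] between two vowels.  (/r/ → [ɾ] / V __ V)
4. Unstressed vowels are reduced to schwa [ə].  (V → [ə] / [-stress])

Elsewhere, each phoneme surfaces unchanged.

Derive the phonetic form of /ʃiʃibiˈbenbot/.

[ʃəʃəbəˈbenbət]

/ʃ/ stays [ʃ].
/i/ (between /ʃ/ and /ʃ/): in an unstressed syllable, so rule 4 applies → [ə].
/ʃ/ — not in any rule's target class → [ʃ].
Rule 4 applies to /i/ (between /ʃ/ and /b/: in an unstressed syllable) → [ə].
/b/ (between /i/ and /i/): rule 1 targets it, but not word-finally → unchanged [b].
/i/ meets the environment for rule 4 (in an unstressed syllable) → [ə].
/b/ — between /i/ and /e/; rule 1 does not apply here → [b].
/e/ (between /b/ and /n/) is in the target of rule 4 but the environment (in an unstressed syllable) is not met → [e].
/n/ — not in any rule's target class → [n].
/b/ (between /n/ and /o/) fails the environment for rule 1, so it stays [b].
Rule 4 applies to /o/ (between /b/ and /t/: in an unstressed syllable) → [ə].
/t/ (word-final) is in the target of rule 2 but the environment (immediately before a consonant) is not met → [t].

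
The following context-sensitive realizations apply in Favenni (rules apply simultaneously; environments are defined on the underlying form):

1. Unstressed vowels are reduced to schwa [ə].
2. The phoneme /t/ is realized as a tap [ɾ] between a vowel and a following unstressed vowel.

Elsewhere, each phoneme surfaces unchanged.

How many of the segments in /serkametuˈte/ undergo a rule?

5

Segments that undergo a rule: /e/ → [ə] (rule 1); /a/ → [ə] (rule 1); /e/ → [ə] (rule 1); /t/ → [ɾ] (rule 2); /u/ → [ə] (rule 1).
All other segments surface unchanged.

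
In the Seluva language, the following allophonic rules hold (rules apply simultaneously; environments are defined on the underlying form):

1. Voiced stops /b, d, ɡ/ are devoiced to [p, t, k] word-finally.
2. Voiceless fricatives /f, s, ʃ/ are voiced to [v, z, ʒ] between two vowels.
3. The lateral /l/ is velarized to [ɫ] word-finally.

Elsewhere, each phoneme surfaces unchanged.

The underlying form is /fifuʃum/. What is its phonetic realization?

/f/ (word-initial): rule 2 targets it, but not between two vowels → unchanged [f].
/i/ — not in any rule's target class → [i].
/f/ — between /i/ and /u/, between two vowels — surfaces as [v] (rule 2).
/u/ (between /f/ and /ʃ/) is unaffected → [u].
/ʃ/ meets the environment for rule 2 (between two vowels) → [ʒ].
/u/ — not in any rule's target class → [u].
/m/ stays [m].

[fivuʒum]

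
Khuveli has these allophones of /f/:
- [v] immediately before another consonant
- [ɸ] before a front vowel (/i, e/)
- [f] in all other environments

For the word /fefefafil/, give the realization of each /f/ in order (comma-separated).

[ɸ], [ɸ], [f], [ɸ]

Occurrence 1 (position 1): before a front vowel (/i, e/) → [ɸ].
Occurrence 2 (position 3): before a front vowel (/i, e/) → [ɸ].
Occurrence 3 (position 5): no conditioning environment matches → elsewhere allophone [f].
Occurrence 4 (position 7): before a front vowel (/i, e/) → [ɸ].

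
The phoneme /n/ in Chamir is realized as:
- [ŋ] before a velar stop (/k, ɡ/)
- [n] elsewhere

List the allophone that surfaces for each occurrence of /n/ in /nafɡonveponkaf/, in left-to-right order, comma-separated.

Occurrence 1 (position 1): no conditioning environment matches → elsewhere allophone [n].
Occurrence 2 (position 6): no conditioning environment matches → elsewhere allophone [n].
Occurrence 3 (position 11): before a velar stop → [ŋ].

[n], [n], [ŋ]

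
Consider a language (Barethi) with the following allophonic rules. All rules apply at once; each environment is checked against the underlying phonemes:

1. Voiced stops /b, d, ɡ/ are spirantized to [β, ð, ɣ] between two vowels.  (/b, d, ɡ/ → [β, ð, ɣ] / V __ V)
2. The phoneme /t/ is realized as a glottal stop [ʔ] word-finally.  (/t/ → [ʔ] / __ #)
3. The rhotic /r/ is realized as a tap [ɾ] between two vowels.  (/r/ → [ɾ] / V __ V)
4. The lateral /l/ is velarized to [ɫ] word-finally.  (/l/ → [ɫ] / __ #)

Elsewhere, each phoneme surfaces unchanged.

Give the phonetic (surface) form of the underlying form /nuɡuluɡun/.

[nuɣuluɣun]

/ɡ/ (between /u/ and /u/) occurs between two vowels → [ɣ] by rule 1.
/l/ — between /u/ and /u/; rule 4 does not apply here → [l].
/ɡ/ (between /u/ and /u/) occurs between two vowels → [ɣ] by rule 1.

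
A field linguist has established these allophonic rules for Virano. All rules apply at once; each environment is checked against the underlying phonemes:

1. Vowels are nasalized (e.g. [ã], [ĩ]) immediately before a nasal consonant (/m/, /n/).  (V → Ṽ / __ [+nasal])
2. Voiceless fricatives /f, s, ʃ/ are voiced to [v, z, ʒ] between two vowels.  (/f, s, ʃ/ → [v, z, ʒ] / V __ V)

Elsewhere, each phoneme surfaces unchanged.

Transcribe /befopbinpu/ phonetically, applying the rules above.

[bevopbĩnpu]

/e/ (between /b/ and /f/) is in the target of rule 1 but the environment (before a nasal consonant) is not met → [e].
/f/ meets the environment for rule 2 (between two vowels) → [v].
/o/ (between /f/ and /p/) fails the environment for rule 1, so it stays [o].
/i/ (between /b/ and /n/): before a nasal consonant, so rule 1 applies → [ĩ].
/u/ (word-final) fails the environment for rule 1, so it stays [u].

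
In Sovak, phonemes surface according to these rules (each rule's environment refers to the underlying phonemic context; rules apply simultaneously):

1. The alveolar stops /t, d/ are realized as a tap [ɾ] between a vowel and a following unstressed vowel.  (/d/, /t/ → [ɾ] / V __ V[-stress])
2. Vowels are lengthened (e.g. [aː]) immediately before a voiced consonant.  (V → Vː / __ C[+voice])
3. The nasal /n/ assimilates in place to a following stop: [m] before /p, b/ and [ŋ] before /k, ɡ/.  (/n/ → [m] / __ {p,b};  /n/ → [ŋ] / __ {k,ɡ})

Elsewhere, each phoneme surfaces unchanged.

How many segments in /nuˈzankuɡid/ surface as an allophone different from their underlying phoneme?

5

Segments that undergo a rule: /u/ → [uː] (rule 2); /a/ → [aː] (rule 2); /n/ → [ŋ] (rule 3); /u/ → [uː] (rule 2); /i/ → [iː] (rule 2).
All other segments surface unchanged.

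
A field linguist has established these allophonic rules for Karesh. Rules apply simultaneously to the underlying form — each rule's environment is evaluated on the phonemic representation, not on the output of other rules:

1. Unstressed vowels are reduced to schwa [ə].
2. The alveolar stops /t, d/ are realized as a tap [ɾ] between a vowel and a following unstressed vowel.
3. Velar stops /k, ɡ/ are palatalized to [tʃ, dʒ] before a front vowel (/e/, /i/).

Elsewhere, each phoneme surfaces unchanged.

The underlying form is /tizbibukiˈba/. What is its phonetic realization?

[təzbəbətʃəˈba]

/t/ — word-initial; rule 2 does not apply here → [t].
Rule 1 applies to /i/ (between /t/ and /z/: in an unstressed syllable) → [ə].
/z/ — not in any rule's target class → [z].
/b/ stays [b].
/i/ (between /b/ and /b/) occurs in an unstressed syllable → [ə] by rule 1.
/b/ — not in any rule's target class → [b].
/u/ (between /b/ and /k/): in an unstressed syllable, so rule 1 applies → [ə].
/k/ meets the environment for rule 3 (before a front vowel) → [tʃ].
/i/ meets the environment for rule 1 (in an unstressed syllable) → [ə].
/b/ (between /i/ and /a/) is unaffected → [b].
/a/ (word-final) fails the environment for rule 1, so it stays [a].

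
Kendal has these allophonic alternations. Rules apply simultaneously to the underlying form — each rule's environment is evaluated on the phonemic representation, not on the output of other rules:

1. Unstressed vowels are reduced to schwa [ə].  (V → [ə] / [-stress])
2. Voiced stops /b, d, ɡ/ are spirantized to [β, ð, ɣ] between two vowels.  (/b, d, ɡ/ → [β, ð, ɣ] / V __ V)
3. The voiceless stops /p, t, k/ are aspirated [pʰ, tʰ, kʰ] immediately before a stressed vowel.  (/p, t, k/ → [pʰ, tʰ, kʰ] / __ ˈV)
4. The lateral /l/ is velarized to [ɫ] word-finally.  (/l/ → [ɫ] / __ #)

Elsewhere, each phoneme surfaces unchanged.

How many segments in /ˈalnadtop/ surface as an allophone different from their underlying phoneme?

Segments that undergo a rule: /a/ → [ə] (rule 1); /o/ → [ə] (rule 1).
All other segments surface unchanged.

2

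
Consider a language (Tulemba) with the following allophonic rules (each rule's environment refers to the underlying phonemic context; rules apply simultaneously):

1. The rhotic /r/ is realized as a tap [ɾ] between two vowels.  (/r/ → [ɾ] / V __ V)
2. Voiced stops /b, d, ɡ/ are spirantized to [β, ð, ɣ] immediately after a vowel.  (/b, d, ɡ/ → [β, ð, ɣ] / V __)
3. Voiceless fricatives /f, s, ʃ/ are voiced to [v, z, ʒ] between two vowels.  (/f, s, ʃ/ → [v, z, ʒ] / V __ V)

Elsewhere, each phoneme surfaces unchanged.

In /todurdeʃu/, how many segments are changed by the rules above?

2

Segments that undergo a rule: /d/ → [ð] (rule 2); /ʃ/ → [ʒ] (rule 3).
All other segments surface unchanged.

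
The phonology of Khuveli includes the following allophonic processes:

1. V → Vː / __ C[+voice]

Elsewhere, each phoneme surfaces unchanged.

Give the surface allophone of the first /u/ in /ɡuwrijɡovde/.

[uː]

/u/ meets the environment for rule 1 (before a voiced consonant) → [uː].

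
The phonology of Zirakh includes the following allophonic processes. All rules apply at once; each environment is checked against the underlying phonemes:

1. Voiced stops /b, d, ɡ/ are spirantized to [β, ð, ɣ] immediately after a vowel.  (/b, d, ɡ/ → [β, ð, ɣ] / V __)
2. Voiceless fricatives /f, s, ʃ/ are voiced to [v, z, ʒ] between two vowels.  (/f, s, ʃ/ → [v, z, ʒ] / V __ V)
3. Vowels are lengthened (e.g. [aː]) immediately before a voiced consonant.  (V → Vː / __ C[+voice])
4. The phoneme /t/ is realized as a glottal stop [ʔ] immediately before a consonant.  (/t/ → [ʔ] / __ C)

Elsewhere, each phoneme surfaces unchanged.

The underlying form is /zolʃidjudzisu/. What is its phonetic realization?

/z/ — not in any rule's target class → [z].
/o/ — between /z/ and /l/, before a voiced consonant — surfaces as [oː] (rule 3).
/l/ stays [l].
/ʃ/ (between /l/ and /i/) is in the target of rule 2 but the environment (between two vowels) is not met → [ʃ].
/i/ meets the environment for rule 3 (before a voiced consonant) → [iː].
/d/ (between /i/ and /j/) occurs immediately after a vowel → [ð] by rule 1.
/j/ stays [j].
/u/ meets the environment for rule 3 (before a voiced consonant) → [uː].
/d/ meets the environment for rule 1 (immediately after a vowel) → [ð].
/z/ — not in any rule's target class → [z].
/i/ (between /z/ and /s/) fails the environment for rule 3, so it stays [i].
/s/ (between /i/ and /u/) occurs between two vowels → [z] by rule 2.
/u/ (word-final): rule 3 targets it, but not before a voiced consonant → unchanged [u].

[zoːlʃiːðjuːðzizu]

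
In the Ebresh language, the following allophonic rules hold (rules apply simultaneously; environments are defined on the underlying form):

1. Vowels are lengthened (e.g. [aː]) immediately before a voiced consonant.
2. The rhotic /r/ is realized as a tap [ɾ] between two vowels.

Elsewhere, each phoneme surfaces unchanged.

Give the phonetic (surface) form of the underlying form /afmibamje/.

/a/ — word-initial; rule 1 does not apply here → [a].
/f/ — not in any rule's target class → [f].
/m/ (between /f/ and /i/) is unaffected → [m].
/i/ — between /m/ and /b/, before a voiced consonant — surfaces as [iː] (rule 1).
/b/ stays [b].
/a/ — between /b/ and /m/, before a voiced consonant — surfaces as [aː] (rule 1).
/m/ (between /a/ and /j/) is unaffected → [m].
/j/ (between /m/ and /e/): no rule targets it → [j].
/e/ (word-final) fails the environment for rule 1, so it stays [e].

[afmiːbaːmje]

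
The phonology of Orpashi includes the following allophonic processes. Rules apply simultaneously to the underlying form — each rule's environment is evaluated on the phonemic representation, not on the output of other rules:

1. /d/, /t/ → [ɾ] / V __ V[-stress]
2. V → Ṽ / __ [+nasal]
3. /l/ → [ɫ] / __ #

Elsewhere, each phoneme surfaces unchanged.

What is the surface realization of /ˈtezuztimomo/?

/t/ (word-initial): rule 1 targets it, but not between a vowel and a following unstressed vowel → unchanged [t].
/e/ (between /t/ and /z/): rule 2 targets it, but not before a nasal consonant → unchanged [e].
/u/ — between /z/ and /z/; rule 2 does not apply here → [u].
/t/ (between /z/ and /i/) is in the target of rule 1 but the environment (between a vowel and a following unstressed vowel) is not met → [t].
/i/ — between /t/ and /m/, before a nasal consonant — surfaces as [ĩ] (rule 2).
/o/ (between /m/ and /m/) occurs before a nasal consonant → [õ] by rule 2.
/o/ (word-final) is in the target of rule 2 but the environment (before a nasal consonant) is not met → [o].

[ˈtezuztĩmõmo]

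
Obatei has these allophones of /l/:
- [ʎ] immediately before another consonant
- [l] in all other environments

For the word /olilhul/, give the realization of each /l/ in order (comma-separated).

[l], [ʎ], [l]

Occurrence 1 (position 2): no conditioning environment matches → elsewhere allophone [l].
Occurrence 2 (position 4): immediately before another consonant → [ʎ].
Occurrence 3 (position 7): no conditioning environment matches → elsewhere allophone [l].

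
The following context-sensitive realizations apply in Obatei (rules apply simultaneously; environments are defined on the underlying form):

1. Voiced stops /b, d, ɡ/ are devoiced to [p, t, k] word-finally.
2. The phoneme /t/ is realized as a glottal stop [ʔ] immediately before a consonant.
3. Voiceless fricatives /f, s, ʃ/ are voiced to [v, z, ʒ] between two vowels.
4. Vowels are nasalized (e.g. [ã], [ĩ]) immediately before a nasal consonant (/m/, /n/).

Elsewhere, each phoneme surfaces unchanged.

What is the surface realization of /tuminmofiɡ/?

/t/ (word-initial) fails the environment for rule 2, so it stays [t].
/u/ (between /t/ and /m/) occurs before a nasal consonant → [ũ] by rule 4.
/m/ stays [m].
/i/ meets the environment for rule 4 (before a nasal consonant) → [ĩ].
/n/ (between /i/ and /m/) is unaffected → [n].
/m/ stays [m].
/o/ (between /m/ and /f/) is in the target of rule 4 but the environment (before a nasal consonant) is not met → [o].
Rule 3 applies to /f/ (between /o/ and /i/: between two vowels) → [v].
/i/ (between /f/ and /ɡ/): rule 4 targets it, but not before a nasal consonant → unchanged [i].
/ɡ/ — word-final, word-finally — surfaces as [k] (rule 1).

[tũmĩnmovik]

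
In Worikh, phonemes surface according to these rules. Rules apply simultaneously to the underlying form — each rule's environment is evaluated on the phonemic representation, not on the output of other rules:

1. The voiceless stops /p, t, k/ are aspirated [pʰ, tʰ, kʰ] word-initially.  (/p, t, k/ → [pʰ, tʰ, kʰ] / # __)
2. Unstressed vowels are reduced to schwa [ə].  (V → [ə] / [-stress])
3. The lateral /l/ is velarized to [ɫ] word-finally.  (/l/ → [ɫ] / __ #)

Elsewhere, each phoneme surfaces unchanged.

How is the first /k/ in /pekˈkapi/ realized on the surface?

/k/ (between /e/ and /k/): rule 1 targets it, but not word-initially → unchanged [k].

[k]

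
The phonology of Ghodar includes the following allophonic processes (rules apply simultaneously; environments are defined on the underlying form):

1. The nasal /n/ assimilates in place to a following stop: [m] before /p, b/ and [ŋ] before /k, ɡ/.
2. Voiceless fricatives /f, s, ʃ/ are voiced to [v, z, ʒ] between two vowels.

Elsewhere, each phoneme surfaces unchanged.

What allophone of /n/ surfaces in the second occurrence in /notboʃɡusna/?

/n/ (between /s/ and /a/) is in the target of rule 1 but the environment (before a labial or velar stop) is not met → [n].

[n]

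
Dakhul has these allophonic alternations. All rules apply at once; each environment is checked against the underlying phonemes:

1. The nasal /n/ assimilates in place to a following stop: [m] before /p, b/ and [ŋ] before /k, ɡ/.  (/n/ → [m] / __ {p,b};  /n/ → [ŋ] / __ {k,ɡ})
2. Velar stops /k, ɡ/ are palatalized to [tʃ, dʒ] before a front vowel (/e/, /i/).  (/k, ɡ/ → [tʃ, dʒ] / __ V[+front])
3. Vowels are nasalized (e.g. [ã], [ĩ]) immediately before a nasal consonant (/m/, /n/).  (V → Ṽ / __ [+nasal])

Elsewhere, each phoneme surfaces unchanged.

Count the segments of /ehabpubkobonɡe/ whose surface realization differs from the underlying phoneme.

3

Segments that undergo a rule: /o/ → [õ] (rule 3); /n/ → [ŋ] (rule 1); /ɡ/ → [dʒ] (rule 2).
All other segments surface unchanged.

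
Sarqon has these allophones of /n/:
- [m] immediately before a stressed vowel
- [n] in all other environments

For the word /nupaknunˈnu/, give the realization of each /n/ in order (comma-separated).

Occurrence 1 (position 1): no conditioning environment matches → elsewhere allophone [n].
Occurrence 2 (position 6): no conditioning environment matches → elsewhere allophone [n].
Occurrence 3 (position 8): no conditioning environment matches → elsewhere allophone [n].
Occurrence 4 (position 9): immediately before a stressed vowel → [m].

[n], [n], [n], [m]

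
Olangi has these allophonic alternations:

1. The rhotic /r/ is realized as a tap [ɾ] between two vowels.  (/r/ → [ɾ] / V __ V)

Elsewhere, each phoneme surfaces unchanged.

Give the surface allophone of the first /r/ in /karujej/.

[ɾ]

/r/ meets the environment for rule 1 (between two vowels) → [ɾ].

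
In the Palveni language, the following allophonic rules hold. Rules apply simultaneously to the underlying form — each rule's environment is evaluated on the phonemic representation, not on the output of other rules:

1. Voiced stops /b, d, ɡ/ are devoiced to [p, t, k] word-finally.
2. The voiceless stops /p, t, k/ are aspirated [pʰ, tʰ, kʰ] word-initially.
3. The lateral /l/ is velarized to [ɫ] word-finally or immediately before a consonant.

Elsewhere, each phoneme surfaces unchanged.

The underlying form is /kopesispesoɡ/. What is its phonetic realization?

/k/ (word-initial) occurs word-initially → [kʰ] by rule 2.
/o/ — not in any rule's target class → [o].
/p/ (between /o/ and /e/) is in the target of rule 2 but the environment (word-initially) is not met → [p].
/e/ (between /p/ and /s/): no rule targets it → [e].
/s/ — not in any rule's target class → [s].
/i/ — not in any rule's target class → [i].
/s/ stays [s].
/p/ (between /s/ and /e/) is in the target of rule 2 but the environment (word-initially) is not met → [p].
/e/ — not in any rule's target class → [e].
/s/ (between /e/ and /o/): no rule targets it → [s].
/o/ (between /s/ and /ɡ/) is unaffected → [o].
Rule 1 applies to /ɡ/ (word-final: word-finally) → [k].

[kʰopesispesok]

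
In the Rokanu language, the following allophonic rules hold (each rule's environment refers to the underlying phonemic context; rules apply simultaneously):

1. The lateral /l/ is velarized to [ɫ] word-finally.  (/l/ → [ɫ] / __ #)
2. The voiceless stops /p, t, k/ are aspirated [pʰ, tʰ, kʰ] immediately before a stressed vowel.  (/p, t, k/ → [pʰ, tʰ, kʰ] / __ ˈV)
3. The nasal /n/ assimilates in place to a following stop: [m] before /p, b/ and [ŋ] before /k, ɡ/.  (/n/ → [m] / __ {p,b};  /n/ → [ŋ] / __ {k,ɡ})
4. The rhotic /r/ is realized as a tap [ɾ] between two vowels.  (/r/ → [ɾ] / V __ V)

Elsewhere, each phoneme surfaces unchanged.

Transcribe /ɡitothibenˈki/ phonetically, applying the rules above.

[ɡitothibeŋˈkʰi]

/t/ (between /i/ and /o/): rule 2 targets it, but not immediately before a stressed vowel → unchanged [t].
/t/ (between /o/ and /h/) is in the target of rule 2 but the environment (immediately before a stressed vowel) is not met → [t].
/n/ (between /e/ and /k/): before a labial or velar stop, so rule 3 applies → [ŋ].
/k/ (between /n/ and /i/): immediately before a stressed vowel, so rule 2 applies → [kʰ].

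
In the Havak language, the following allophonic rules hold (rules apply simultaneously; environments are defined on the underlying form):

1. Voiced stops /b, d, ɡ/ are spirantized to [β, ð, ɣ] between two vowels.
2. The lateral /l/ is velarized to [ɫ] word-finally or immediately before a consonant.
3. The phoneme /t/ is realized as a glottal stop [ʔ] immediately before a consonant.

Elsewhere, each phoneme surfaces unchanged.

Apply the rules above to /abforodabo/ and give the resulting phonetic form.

/a/ — not in any rule's target class → [a].
/b/ — between /a/ and /f/; rule 1 does not apply here → [b].
/f/ (between /b/ and /o/): no rule targets it → [f].
/o/ (between /f/ and /r/) is unaffected → [o].
/r/ (between /o/ and /o/): no rule targets it → [r].
/o/ (between /r/ and /d/) is unaffected → [o].
/d/ (between /o/ and /a/): between two vowels, so rule 1 applies → [ð].
/a/ (between /d/ and /b/): no rule targets it → [a].
/b/ meets the environment for rule 1 (between two vowels) → [β].
/o/ stays [o].

[abforoðaβo]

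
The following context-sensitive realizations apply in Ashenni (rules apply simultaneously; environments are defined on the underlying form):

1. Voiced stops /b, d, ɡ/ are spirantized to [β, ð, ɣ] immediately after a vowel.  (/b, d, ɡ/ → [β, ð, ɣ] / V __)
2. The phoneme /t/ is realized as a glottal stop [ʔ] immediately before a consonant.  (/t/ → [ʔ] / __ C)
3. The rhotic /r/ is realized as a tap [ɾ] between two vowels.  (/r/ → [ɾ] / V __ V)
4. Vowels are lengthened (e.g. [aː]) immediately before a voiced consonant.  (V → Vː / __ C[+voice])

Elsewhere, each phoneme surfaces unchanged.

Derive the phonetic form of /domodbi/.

/d/ (word-initial) is in the target of rule 1 but the environment (immediately after a vowel) is not met → [d].
/o/ — between /d/ and /m/, before a voiced consonant — surfaces as [oː] (rule 4).
/m/ stays [m].
/o/ meets the environment for rule 4 (before a voiced consonant) → [oː].
Rule 1 applies to /d/ (between /o/ and /b/: immediately after a vowel) → [ð].
/b/ (between /d/ and /i/) fails the environment for rule 1, so it stays [b].
/i/ (word-final) is in the target of rule 4 but the environment (before a voiced consonant) is not met → [i].

[doːmoːðbi]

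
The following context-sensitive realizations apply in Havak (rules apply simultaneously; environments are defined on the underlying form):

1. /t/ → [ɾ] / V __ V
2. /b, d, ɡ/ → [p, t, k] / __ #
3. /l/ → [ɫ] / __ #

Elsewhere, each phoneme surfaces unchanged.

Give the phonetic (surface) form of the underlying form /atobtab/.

/t/ (between /a/ and /o/) occurs between two vowels → [ɾ] by rule 1.
/b/ (between /o/ and /t/) is in the target of rule 2 but the environment (word-finally) is not met → [b].
/t/ (between /b/ and /a/) fails the environment for rule 1, so it stays [t].
/b/ (word-final) occurs word-finally → [p] by rule 2.

[aɾobtap]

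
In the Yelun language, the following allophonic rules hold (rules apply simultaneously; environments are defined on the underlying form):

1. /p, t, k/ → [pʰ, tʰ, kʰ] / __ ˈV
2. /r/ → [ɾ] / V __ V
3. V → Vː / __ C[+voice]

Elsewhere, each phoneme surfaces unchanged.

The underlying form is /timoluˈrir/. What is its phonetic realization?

/t/ — word-initial; rule 1 does not apply here → [t].
/i/ meets the environment for rule 3 (before a voiced consonant) → [iː].
/m/ (between /i/ and /o/): no rule targets it → [m].
/o/ (between /m/ and /l/): before a voiced consonant, so rule 3 applies → [oː].
/l/ (between /o/ and /u/) is unaffected → [l].
/u/ — between /l/ and /r/, before a voiced consonant — surfaces as [uː] (rule 3).
/r/ meets the environment for rule 2 (between two vowels) → [ɾ].
/i/ (between /r/ and /r/) occurs before a voiced consonant → [iː] by rule 3.
/r/ (word-final) is in the target of rule 2 but the environment (between two vowels) is not met → [r].

[tiːmoːluːˈɾiːr]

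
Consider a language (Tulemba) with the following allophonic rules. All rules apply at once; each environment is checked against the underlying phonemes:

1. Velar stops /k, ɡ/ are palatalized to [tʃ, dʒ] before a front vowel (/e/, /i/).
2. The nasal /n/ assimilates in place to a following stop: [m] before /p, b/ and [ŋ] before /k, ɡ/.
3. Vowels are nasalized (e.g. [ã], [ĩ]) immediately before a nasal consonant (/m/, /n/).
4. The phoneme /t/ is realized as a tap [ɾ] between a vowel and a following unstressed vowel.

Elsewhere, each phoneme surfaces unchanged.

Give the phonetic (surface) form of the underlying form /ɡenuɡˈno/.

/ɡ/ — word-initial, before a front vowel — surfaces as [dʒ] (rule 1).
Rule 3 applies to /e/ (between /ɡ/ and /n/: before a nasal consonant) → [ẽ].
/n/ — between /e/ and /u/; rule 2 does not apply here → [n].
/u/ — between /n/ and /ɡ/; rule 3 does not apply here → [u].
/ɡ/ (between /u/ and /n/) is in the target of rule 1 but the environment (before a front vowel) is not met → [ɡ].
/n/ (between /ɡ/ and /o/) is in the target of rule 2 but the environment (before a labial or velar stop) is not met → [n].
/o/ — word-final; rule 3 does not apply here → [o].

[dʒẽnuɡˈno]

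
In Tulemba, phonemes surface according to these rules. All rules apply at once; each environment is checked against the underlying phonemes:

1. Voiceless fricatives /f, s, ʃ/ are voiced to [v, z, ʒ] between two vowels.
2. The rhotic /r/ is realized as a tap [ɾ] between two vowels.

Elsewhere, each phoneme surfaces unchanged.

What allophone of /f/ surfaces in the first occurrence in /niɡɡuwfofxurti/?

[f]

/f/ (between /w/ and /o/): rule 1 targets it, but not between two vowels → unchanged [f].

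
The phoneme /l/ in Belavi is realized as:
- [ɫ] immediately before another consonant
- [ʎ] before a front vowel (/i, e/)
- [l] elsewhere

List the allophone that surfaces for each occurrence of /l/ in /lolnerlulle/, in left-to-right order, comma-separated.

[l], [ɫ], [l], [ɫ], [ʎ]

Occurrence 1 (position 1): no conditioning environment matches → elsewhere allophone [l].
Occurrence 2 (position 3): immediately before another consonant → [ɫ].
Occurrence 3 (position 7): no conditioning environment matches → elsewhere allophone [l].
Occurrence 4 (position 9): immediately before another consonant → [ɫ].
Occurrence 5 (position 10): before a front vowel (/i, e/) → [ʎ].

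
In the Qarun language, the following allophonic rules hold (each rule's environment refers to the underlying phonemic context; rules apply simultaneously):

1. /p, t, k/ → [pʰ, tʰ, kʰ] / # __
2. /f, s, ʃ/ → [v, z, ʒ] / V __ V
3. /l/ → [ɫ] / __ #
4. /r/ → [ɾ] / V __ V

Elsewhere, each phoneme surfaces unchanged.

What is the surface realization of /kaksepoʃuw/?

/k/ (word-initial) occurs word-initially → [kʰ] by rule 1.
/a/ (between /k/ and /k/) is unaffected → [a].
/k/ (between /a/ and /s/): rule 1 targets it, but not word-initially → unchanged [k].
/s/ — between /k/ and /e/; rule 2 does not apply here → [s].
/e/ (between /s/ and /p/): no rule targets it → [e].
/p/ (between /e/ and /o/) fails the environment for rule 1, so it stays [p].
/o/ — not in any rule's target class → [o].
/ʃ/ (between /o/ and /u/) occurs between two vowels → [ʒ] by rule 2.
/u/ stays [u].
/w/ — not in any rule's target class → [w].

[kʰaksepoʒuw]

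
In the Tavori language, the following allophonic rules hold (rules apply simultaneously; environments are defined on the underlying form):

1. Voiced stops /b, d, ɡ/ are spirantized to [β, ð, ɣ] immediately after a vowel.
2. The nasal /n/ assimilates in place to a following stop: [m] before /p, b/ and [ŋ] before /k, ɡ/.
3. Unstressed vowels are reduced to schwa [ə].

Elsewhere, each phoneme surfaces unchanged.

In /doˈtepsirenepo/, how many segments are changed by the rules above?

5

Segments that undergo a rule: /o/ → [ə] (rule 3); /i/ → [ə] (rule 3); /e/ → [ə] (rule 3); /e/ → [ə] (rule 3); /o/ → [ə] (rule 3).
All other segments surface unchanged.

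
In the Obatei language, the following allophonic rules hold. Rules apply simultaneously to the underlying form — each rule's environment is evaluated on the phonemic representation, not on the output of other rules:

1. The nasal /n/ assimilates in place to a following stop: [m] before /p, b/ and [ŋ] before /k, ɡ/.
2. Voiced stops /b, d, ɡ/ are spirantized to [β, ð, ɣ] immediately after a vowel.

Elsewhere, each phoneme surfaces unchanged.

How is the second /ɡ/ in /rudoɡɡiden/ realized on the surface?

/ɡ/ — between /ɡ/ and /i/; rule 2 does not apply here → [ɡ].

[ɡ]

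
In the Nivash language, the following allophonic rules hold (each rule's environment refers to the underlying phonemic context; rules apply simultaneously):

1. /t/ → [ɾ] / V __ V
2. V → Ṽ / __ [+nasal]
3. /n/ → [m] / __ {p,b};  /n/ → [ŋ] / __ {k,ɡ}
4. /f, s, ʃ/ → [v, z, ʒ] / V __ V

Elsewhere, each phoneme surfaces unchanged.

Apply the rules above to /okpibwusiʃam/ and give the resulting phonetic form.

/o/ (word-initial) is in the target of rule 2 but the environment (before a nasal consonant) is not met → [o].
/k/ stays [k].
/p/ — not in any rule's target class → [p].
/i/ (between /p/ and /b/) is in the target of rule 2 but the environment (before a nasal consonant) is not met → [i].
/b/ (between /i/ and /w/): no rule targets it → [b].
/w/ (between /b/ and /u/): no rule targets it → [w].
/u/ — between /w/ and /s/; rule 2 does not apply here → [u].
/s/ — between /u/ and /i/, between two vowels — surfaces as [z] (rule 4).
/i/ (between /s/ and /ʃ/) is in the target of rule 2 but the environment (before a nasal consonant) is not met → [i].
/ʃ/ — between /i/ and /a/, between two vowels — surfaces as [ʒ] (rule 4).
/a/ — between /ʃ/ and /m/, before a nasal consonant — surfaces as [ã] (rule 2).
/m/ (word-final): no rule targets it → [m].

[okpibwuziʒãm]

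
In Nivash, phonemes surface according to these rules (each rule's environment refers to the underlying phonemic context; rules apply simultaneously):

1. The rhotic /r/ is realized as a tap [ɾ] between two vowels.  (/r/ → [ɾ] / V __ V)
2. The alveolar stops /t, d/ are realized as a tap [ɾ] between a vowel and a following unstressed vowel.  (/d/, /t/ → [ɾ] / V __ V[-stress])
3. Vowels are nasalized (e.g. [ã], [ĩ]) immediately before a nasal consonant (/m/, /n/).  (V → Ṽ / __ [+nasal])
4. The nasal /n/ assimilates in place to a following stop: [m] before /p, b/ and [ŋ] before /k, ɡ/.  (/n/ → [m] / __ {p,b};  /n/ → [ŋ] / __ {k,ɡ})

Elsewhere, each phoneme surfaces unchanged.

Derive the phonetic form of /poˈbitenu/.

[poˈbiɾẽnu]

/o/ (between /p/ and /b/) is in the target of rule 3 but the environment (before a nasal consonant) is not met → [o].
/i/ (between /b/ and /t/) fails the environment for rule 3, so it stays [i].
/t/ — between /i/ and /e/, between a vowel and a following unstressed vowel — surfaces as [ɾ] (rule 2).
Rule 3 applies to /e/ (between /t/ and /n/: before a nasal consonant) → [ẽ].
/n/ (between /e/ and /u/) fails the environment for rule 4, so it stays [n].
/u/ — word-final; rule 3 does not apply here → [u].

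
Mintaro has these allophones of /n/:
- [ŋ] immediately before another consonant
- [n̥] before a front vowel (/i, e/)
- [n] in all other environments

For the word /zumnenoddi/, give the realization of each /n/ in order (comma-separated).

[n̥], [n]

Occurrence 1 (position 4): before a front vowel (/i, e/) → [n̥].
Occurrence 2 (position 6): no conditioning environment matches → elsewhere allophone [n].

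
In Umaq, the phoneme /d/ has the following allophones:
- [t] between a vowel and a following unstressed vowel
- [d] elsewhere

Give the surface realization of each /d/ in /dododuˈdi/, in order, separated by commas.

Occurrence 1 (position 1): no conditioning environment matches → elsewhere allophone [d].
Occurrence 2 (position 3): between a vowel and a following unstressed vowel → [t].
Occurrence 3 (position 5): between a vowel and a following unstressed vowel → [t].
Occurrence 4 (position 7): no conditioning environment matches → elsewhere allophone [d].

[d], [t], [t], [d]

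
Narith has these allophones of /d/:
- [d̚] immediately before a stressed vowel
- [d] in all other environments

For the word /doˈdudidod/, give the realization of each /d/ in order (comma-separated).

Occurrence 1 (position 1): no conditioning environment matches → elsewhere allophone [d].
Occurrence 2 (position 3): immediately before a stressed vowel → [d̚].
Occurrence 3 (position 5): no conditioning environment matches → elsewhere allophone [d].
Occurrence 4 (position 7): no conditioning environment matches → elsewhere allophone [d].
Occurrence 5 (position 9): no conditioning environment matches → elsewhere allophone [d].

[d], [d̚], [d], [d], [d]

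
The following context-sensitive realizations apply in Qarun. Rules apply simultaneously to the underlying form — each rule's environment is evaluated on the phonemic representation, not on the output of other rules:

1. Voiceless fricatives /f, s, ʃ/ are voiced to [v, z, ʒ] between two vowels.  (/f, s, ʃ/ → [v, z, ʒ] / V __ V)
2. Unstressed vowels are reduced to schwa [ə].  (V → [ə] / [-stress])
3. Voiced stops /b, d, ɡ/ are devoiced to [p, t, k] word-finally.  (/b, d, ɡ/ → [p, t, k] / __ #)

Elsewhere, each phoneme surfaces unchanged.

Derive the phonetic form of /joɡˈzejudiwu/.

[jəɡˈzejədəwə]

/j/ stays [j].
/o/ — between /j/ and /ɡ/, in an unstressed syllable — surfaces as [ə] (rule 2).
/ɡ/ (between /o/ and /z/) is in the target of rule 3 but the environment (word-finally) is not met → [ɡ].
/z/ stays [z].
/e/ (between /z/ and /j/) fails the environment for rule 2, so it stays [e].
/j/ (between /e/ and /u/) is unaffected → [j].
/u/ (between /j/ and /d/): in an unstressed syllable, so rule 2 applies → [ə].
/d/ (between /u/ and /i/): rule 3 targets it, but not word-finally → unchanged [d].
/i/ (between /d/ and /w/) occurs in an unstressed syllable → [ə] by rule 2.
/w/ — not in any rule's target class → [w].
/u/ (word-final): in an unstressed syllable, so rule 2 applies → [ə].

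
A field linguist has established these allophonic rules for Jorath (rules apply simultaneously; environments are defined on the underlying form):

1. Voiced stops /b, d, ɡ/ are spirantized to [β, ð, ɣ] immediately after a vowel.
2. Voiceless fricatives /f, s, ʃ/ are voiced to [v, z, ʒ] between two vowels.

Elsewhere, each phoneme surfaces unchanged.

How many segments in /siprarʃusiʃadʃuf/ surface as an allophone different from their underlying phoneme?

Segments that undergo a rule: /s/ → [z] (rule 2); /ʃ/ → [ʒ] (rule 2); /d/ → [ð] (rule 1).
All other segments surface unchanged.

3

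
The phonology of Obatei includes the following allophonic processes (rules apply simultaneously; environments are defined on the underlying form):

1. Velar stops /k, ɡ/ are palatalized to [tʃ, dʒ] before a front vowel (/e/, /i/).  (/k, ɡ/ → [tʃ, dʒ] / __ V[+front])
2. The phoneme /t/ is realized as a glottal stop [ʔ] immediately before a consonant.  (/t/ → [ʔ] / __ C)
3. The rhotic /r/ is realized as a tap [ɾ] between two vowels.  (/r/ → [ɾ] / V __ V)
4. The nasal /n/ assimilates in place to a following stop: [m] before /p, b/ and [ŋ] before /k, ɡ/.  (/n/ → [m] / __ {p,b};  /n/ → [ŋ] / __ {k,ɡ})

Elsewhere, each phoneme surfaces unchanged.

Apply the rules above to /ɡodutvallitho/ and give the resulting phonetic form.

/ɡ/ (word-initial): rule 1 targets it, but not before a front vowel → unchanged [ɡ].
/t/ meets the environment for rule 2 (immediately before a consonant) → [ʔ].
/t/ meets the environment for rule 2 (immediately before a consonant) → [ʔ].

[ɡoduʔvalliʔho]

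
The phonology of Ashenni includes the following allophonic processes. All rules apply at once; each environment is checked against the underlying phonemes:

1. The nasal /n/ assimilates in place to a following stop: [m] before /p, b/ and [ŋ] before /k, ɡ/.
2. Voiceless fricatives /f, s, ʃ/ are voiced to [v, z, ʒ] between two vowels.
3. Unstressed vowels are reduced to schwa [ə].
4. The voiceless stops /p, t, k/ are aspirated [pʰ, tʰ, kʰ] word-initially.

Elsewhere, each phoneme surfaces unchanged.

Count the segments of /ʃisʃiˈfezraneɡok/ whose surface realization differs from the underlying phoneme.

6

Segments that undergo a rule: /i/ → [ə] (rule 3); /i/ → [ə] (rule 3); /f/ → [v] (rule 2); /a/ → [ə] (rule 3); /e/ → [ə] (rule 3); /o/ → [ə] (rule 3).
All other segments surface unchanged.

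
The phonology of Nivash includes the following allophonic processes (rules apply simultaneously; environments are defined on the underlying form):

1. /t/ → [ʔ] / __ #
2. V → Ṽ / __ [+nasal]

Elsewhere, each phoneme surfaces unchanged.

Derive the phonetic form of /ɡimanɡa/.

/ɡ/ stays [ɡ].
Rule 2 applies to /i/ (between /ɡ/ and /m/: before a nasal consonant) → [ĩ].
/m/ (between /i/ and /a/) is unaffected → [m].
/a/ meets the environment for rule 2 (before a nasal consonant) → [ã].
/n/ (between /a/ and /ɡ/) is unaffected → [n].
/ɡ/ (between /n/ and /a/): no rule targets it → [ɡ].
/a/ (word-final): rule 2 targets it, but not before a nasal consonant → unchanged [a].

[ɡĩmãnɡa]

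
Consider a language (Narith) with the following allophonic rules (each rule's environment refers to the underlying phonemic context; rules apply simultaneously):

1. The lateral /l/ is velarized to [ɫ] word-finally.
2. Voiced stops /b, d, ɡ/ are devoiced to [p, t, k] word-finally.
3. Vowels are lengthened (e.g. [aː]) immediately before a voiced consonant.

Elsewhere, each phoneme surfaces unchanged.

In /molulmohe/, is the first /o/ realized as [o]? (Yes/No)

No

/o/ (between /m/ and /l/) occurs before a voiced consonant → [oː] by rule 3.
The actual realization is [oː], not [o].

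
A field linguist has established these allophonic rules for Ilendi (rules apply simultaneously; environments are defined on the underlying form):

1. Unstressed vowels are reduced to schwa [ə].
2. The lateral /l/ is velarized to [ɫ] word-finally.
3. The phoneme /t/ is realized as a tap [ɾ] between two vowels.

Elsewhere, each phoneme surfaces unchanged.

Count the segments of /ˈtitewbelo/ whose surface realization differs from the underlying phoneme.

4

Segments that undergo a rule: /t/ → [ɾ] (rule 3); /e/ → [ə] (rule 1); /e/ → [ə] (rule 1); /o/ → [ə] (rule 1).
All other segments surface unchanged.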